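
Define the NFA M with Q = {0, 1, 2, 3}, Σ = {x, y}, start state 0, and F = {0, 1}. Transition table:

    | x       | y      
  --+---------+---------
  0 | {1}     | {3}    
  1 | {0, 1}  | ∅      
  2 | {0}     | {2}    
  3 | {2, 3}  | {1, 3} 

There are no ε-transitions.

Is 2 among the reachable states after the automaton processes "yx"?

Start in {0}.
Read 'y': {0} → {3}.
Read 'x': {3} → {2, 3}.
State 2 is in {2, 3}.

Yes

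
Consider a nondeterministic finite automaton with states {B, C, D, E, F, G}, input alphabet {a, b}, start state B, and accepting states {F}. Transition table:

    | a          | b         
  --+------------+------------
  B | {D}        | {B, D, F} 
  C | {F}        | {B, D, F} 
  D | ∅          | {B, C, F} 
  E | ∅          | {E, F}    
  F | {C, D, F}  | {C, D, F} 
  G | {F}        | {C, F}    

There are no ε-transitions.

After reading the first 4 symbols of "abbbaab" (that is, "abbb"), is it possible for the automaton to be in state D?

Start in {B}.
Read 'a': {B} → {D}.
Read 'b': {D} → {B, C, F}.
Read 'b': {B, C, F} → {B, C, D, F}.
Read 'b': {B, C, D, F} → {B, C, D, F}.
State D is in {B, C, D, F}.

Yes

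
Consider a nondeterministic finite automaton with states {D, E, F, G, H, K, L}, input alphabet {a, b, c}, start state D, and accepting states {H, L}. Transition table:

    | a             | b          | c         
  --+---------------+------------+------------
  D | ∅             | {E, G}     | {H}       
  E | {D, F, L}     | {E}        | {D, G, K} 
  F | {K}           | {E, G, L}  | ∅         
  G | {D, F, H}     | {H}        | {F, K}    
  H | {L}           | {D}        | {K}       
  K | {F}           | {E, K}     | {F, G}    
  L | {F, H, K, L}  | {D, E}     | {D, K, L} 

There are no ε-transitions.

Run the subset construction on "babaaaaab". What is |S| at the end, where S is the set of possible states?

5

Start in {D}.
Read 'b': {D} → {E, G}.
Read 'a': {E, G} → {D, F, H, L}.
Read 'b': {D, F, H, L} → {D, E, G, L}.
Read 'a': {D, E, G, L} → {D, F, H, K, L}.
Read 'a': {D, F, H, K, L} → {F, H, K, L}.
Read 'a': {F, H, K, L} → {F, H, K, L}.
Read 'a': {F, H, K, L} → {F, H, K, L}.
Read 'a': {F, H, K, L} → {F, H, K, L}.
Read 'b': {F, H, K, L} → {D, E, G, K, L}.
That set has 5 states.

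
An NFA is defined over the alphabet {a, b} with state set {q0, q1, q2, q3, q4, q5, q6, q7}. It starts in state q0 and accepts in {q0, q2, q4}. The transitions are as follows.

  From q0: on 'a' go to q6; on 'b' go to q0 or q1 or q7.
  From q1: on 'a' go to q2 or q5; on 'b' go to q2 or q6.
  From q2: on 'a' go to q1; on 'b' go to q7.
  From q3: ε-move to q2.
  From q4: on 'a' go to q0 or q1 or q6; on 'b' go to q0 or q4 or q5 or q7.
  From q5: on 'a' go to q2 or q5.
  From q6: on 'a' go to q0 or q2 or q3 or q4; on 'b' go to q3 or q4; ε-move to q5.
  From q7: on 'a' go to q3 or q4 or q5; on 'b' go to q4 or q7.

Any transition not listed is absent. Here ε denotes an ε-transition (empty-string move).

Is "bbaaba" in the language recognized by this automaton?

Start in {q0}.
Read 'b': {q0} → {q0, q1, q7}.
Read 'b': {q0, q1, q7} → {q0, q1, q2, q4, q5, q6, q7}.
Read 'a': {q0, q1, q2, q4, q5, q6, q7} → {q0, q1, q2, q3, q4, q5, q6}.
Read 'a': {q0, q1, q2, q3, q4, q5, q6} → {q0, q1, q2, q3, q4, q5, q6}.
Read 'b': {q0, q1, q2, q3, q4, q5, q6} → {q0, q1, q2, q3, q4, q5, q6, q7}.
Read 'a': {q0, q1, q2, q3, q4, q5, q6, q7} → {q0, q1, q2, q3, q4, q5, q6}.
The final set {q0, q1, q2, q3, q4, q5, q6} contains the accepting states q0, q2, q4.

Yes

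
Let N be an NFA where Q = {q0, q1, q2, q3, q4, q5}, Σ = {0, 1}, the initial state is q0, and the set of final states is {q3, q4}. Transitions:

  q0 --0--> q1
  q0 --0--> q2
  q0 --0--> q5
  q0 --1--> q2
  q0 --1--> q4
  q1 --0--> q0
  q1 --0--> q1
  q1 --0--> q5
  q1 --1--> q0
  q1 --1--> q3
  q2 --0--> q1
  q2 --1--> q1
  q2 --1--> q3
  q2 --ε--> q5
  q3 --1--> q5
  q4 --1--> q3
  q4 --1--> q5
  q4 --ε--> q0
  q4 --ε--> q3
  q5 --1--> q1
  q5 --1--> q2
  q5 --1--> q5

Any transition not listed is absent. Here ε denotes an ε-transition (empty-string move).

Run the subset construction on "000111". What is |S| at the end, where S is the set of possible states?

Start in {q0}.
Read '0': {q0} → {q1, q2, q5}.
Read '0': {q1, q2, q5} → {q0, q1, q5}.
Read '0': {q0, q1, q5} → {q0, q1, q2, q5}.
Read '1': {q0, q1, q2, q5} → {q0, q1, q2, q3, q4, q5}.
Read '1': {q0, q1, q2, q3, q4, q5} → {q0, q1, q2, q3, q4, q5}.
Read '1': {q0, q1, q2, q3, q4, q5} → {q0, q1, q2, q3, q4, q5}.
That set has 6 states.

6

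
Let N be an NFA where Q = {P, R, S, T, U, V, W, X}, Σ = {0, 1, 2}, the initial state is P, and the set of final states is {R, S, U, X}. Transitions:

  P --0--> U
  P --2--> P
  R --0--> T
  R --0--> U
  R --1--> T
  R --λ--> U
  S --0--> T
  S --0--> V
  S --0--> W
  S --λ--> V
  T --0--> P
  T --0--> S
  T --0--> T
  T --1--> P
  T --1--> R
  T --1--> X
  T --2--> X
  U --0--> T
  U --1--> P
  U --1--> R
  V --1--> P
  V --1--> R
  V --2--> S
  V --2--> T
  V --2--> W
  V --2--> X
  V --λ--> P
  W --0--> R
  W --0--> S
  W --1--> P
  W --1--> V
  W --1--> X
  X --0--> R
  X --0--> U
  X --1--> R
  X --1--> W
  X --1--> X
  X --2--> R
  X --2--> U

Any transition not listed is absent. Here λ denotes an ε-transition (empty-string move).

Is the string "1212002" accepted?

No

Start in {P}.
Read '1': P→∅; now ∅.
The set is empty and remains empty for the remaining 6 symbols.
The final set ∅ contains no accepting state.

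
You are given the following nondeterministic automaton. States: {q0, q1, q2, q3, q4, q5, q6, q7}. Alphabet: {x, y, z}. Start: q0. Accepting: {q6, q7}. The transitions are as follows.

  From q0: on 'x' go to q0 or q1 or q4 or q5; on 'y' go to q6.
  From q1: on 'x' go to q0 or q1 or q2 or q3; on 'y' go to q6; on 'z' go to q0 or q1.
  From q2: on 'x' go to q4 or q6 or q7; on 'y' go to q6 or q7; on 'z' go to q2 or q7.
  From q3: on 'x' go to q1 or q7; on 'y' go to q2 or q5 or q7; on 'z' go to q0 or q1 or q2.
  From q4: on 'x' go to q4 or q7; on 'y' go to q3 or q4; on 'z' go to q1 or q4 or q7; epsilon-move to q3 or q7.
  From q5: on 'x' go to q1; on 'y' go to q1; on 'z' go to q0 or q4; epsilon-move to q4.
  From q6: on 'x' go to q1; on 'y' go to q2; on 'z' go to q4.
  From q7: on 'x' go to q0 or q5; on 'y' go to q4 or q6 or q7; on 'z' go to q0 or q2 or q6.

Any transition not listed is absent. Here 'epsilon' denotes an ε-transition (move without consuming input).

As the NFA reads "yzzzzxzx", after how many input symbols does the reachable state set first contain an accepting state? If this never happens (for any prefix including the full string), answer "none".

Start in {q0}.
Read 'y': q0→{q6}; now {q6}.
None of the earlier sets intersect F, but {q6} does.

1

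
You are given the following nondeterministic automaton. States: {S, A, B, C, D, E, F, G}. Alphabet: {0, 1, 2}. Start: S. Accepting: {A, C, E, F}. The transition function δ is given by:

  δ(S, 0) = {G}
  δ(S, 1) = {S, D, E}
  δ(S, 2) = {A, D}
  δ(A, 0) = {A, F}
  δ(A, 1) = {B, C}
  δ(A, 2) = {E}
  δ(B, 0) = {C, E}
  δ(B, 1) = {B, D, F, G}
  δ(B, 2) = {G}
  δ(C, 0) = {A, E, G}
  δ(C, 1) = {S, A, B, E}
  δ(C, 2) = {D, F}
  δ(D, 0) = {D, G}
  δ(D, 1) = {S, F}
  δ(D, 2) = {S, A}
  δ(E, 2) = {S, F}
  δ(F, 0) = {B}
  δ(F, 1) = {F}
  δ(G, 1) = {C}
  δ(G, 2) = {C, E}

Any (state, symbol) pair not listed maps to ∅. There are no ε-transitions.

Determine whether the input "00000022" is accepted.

No

Start in {S}.
Read '0': S→{G}; now {G}.
Read '0': G→∅; now ∅.
The set is empty and remains empty for the remaining 6 symbols.
The final set ∅ contains no accepting state.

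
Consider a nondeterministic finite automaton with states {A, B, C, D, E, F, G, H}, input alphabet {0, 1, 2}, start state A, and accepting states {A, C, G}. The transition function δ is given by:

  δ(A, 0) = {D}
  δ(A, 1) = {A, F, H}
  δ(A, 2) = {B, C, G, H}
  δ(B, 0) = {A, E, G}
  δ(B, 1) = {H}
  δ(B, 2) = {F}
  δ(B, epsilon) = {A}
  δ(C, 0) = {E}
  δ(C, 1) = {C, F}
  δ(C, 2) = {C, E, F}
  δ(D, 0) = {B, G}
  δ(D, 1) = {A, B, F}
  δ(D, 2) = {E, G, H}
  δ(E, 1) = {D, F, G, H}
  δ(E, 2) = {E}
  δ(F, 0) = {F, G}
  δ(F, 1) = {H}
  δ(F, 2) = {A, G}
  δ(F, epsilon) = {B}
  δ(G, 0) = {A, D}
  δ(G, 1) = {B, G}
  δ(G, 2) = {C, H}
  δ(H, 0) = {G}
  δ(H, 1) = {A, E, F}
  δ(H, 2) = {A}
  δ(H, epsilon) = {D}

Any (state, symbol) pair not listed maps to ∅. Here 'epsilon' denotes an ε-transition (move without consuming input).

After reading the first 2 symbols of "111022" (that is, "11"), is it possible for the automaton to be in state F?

Yes

Start in {A}.
Read '1': A→{A, F, H}; union {A, F, H}; ε-closure = {A, B, D, F, H}.
Read '1': A→{A, F, H}, B→{H}, D→{A, B, F}, F→{H}, H→{A, E, F}; union {A, B, E, F, H}; ε-closure = {A, B, D, E, F, H}.
State F is in {A, B, D, E, F, H}.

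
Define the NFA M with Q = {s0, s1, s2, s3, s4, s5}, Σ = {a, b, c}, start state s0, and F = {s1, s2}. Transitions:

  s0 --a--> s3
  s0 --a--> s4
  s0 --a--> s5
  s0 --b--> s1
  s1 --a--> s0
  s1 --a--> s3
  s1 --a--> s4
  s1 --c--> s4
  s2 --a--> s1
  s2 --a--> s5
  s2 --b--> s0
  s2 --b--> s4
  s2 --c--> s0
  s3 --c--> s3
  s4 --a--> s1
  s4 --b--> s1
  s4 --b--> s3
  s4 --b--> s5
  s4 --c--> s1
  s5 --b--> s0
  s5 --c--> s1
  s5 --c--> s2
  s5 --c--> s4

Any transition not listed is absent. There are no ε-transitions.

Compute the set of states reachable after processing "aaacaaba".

Start in {s0}.
Read 'a': s0→{s3, s4, s5}; now {s3, s4, s5}.
Read 'a': s3→∅, s4→{s1}, s5→∅; now {s1}.
Read 'a': s1→{s0, s3, s4}; now {s0, s3, s4}.
Read 'c': s0→∅, s3→{s3}, s4→{s1}; now {s1, s3}.
Read 'a': s1→{s0, s3, s4}, s3→∅; now {s0, s3, s4}.
Read 'a': s0→{s3, s4, s5}, s3→∅, s4→{s1}; now {s1, s3, s4, s5}.
Read 'b': s1→∅, s3→∅, s4→{s1, s3, s5}, s5→{s0}; now {s0, s1, s3, s5}.
Read 'a': s0→{s3, s4, s5}, s1→{s0, s3, s4}, s3→∅, s5→∅; now {s0, s3, s4, s5}.

{s0, s3, s4, s5}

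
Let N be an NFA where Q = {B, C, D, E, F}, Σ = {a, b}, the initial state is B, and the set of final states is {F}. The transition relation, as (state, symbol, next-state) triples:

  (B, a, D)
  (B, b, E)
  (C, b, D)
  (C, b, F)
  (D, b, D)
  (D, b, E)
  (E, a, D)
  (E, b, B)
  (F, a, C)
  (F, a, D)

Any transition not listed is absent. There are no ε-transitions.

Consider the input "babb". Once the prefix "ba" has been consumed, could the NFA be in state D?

Start in {B}.
Read 'b': {B} → {E}.
Read 'a': {E} → {D}.
State D is in {D}.

Yes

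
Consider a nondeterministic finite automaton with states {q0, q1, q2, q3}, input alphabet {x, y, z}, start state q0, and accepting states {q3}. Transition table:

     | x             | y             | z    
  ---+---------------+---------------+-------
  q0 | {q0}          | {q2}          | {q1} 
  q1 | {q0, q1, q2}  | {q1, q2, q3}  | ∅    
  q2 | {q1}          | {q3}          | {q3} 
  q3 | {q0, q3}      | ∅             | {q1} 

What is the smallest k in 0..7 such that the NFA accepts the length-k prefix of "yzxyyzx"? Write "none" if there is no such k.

2

Start in {q0}.
Read 'y': q0→{q2}; now {q2}.
Read 'z': q2→{q3}; now {q3}.
None of the earlier sets intersect F, but {q3} does.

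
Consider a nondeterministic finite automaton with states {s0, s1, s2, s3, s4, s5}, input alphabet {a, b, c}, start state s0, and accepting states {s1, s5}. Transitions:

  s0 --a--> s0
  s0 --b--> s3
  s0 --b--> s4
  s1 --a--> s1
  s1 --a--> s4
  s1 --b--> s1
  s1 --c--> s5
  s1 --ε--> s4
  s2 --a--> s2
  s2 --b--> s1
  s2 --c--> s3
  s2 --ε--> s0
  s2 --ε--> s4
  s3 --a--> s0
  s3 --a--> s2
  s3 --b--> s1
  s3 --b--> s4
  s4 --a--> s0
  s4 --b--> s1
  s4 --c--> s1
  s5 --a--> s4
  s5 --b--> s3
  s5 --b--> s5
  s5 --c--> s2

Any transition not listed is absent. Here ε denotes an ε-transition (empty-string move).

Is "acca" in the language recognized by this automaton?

Start in {s0}.
Read 'a': s0→{s0}; now {s0}.
Read 'c': s0→∅; now ∅.
The set is empty and remains empty for the remaining 2 symbols.
The final set ∅ contains no accepting state.

No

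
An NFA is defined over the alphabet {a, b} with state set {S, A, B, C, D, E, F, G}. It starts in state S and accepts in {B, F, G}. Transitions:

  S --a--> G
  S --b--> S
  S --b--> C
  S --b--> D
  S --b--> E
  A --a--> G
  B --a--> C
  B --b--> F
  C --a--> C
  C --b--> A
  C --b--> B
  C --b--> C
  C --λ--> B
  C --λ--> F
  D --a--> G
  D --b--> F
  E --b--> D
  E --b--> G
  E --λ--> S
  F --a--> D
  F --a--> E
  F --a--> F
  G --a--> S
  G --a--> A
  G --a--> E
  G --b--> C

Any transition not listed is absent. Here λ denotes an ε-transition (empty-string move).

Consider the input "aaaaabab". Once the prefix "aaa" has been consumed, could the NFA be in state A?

Start in {S}.
Read 'a': S→{G}; now {G}.
Read 'a': G→{S, A, E}; now {S, A, E}.
Read 'a': S→{G}, A→{G}, E→∅; now {G}.
State A is not in {G}.

No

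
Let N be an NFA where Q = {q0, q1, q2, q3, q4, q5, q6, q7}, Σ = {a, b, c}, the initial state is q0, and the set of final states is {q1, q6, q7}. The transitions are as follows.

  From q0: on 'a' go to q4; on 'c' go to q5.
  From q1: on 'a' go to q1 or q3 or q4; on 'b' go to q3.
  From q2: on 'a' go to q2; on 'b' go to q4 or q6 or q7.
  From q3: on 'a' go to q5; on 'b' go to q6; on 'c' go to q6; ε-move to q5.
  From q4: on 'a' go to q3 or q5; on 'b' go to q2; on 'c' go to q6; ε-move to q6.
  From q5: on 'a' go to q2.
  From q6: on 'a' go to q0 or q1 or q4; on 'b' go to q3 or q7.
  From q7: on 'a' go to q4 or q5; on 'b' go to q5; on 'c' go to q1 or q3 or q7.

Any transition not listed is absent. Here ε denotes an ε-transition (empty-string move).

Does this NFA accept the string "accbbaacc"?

Start in {q0}.
Read 'a': {q0} → {q4, q6}.
Read 'c': {q4, q6} → {q6}.
Read 'c': {q6} → ∅.
The set is empty and remains empty for the remaining 6 symbols.
The final set ∅ contains no accepting state.

No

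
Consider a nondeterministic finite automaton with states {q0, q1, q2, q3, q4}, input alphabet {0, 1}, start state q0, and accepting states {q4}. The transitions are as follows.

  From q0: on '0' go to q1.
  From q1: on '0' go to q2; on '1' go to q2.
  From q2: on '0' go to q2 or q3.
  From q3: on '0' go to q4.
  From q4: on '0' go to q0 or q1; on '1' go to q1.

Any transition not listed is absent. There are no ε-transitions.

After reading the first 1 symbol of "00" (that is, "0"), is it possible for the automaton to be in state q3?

Start in {q0}.
Read '0': q0→{q1}; now {q1}.
State q3 is not in {q1}.

No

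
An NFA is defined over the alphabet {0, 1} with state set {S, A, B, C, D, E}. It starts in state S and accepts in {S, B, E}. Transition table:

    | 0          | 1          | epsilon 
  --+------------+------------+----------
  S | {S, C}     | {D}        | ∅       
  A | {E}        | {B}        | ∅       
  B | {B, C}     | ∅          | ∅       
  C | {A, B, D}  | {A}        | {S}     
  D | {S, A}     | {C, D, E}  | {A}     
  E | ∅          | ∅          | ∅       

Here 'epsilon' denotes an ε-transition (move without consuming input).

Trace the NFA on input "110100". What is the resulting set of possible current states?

Start in {S}.
Read '1': S→{D}; union {D}; ε-closure = {A, D}.
Read '1': A→{B}, D→{C, D, E}; union {B, C, D, E}; ε-closure = {S, A, B, C, D, E}.
Read '0': S→{S, C}, A→{E}, B→{B, C}, C→{A, B, D}, D→{S, A}, E→∅; now {S, A, B, C, D, E}.
Read '1': S→{D}, A→{B}, B→∅, C→{A}, D→{C, D, E}, E→∅; union {A, B, C, D, E}; ε-closure = {S, A, B, C, D, E}.
Read '0': S→{S, C}, A→{E}, B→{B, C}, C→{A, B, D}, D→{S, A}, E→∅; now {S, A, B, C, D, E}.
Read '0': S→{S, C}, A→{E}, B→{B, C}, C→{A, B, D}, D→{S, A}, E→∅; now {S, A, B, C, D, E}.

{S, A, B, C, D, E}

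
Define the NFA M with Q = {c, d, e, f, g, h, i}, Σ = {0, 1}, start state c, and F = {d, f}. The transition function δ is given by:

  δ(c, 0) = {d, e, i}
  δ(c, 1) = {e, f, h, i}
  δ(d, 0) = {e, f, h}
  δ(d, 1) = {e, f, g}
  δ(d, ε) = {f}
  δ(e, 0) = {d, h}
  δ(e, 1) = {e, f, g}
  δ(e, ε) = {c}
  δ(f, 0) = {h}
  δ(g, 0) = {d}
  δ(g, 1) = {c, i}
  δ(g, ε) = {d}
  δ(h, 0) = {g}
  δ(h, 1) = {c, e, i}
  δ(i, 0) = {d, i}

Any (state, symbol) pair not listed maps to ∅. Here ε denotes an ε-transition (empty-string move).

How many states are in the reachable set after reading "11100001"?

Start in {c}.
Read '1': c→{e, f, h, i}; union {e, f, h, i}; ε-closure = {c, e, f, h, i}.
Read '1': c→{e, f, h, i}, e→{e, f, g}, f→∅, h→{c, e, i}, i→∅; union {c, e, f, g, h, i}; ε-closure = {c, d, e, f, g, h, i}.
Read '1': c→{e, f, h, i}, d→{e, f, g}, e→{e, f, g}, f→∅, g→{c, i}, h→{c, e, i}, i→∅; union {c, e, f, g, h, i}; ε-closure = {c, d, e, f, g, h, i}.
Read '0': c→{d, e, i}, d→{e, f, h}, e→{d, h}, f→{h}, g→{d}, h→{g}, i→{d, i}; union {d, e, f, g, h, i}; ε-closure = {c, d, e, f, g, h, i}.
Read '0': c→{d, e, i}, d→{e, f, h}, e→{d, h}, f→{h}, g→{d}, h→{g}, i→{d, i}; union {d, e, f, g, h, i}; ε-closure = {c, d, e, f, g, h, i}.
Read '0': c→{d, e, i}, d→{e, f, h}, e→{d, h}, f→{h}, g→{d}, h→{g}, i→{d, i}; union {d, e, f, g, h, i}; ε-closure = {c, d, e, f, g, h, i}.
Read '0': c→{d, e, i}, d→{e, f, h}, e→{d, h}, f→{h}, g→{d}, h→{g}, i→{d, i}; union {d, e, f, g, h, i}; ε-closure = {c, d, e, f, g, h, i}.
Read '1': c→{e, f, h, i}, d→{e, f, g}, e→{e, f, g}, f→∅, g→{c, i}, h→{c, e, i}, i→∅; union {c, e, f, g, h, i}; ε-closure = {c, d, e, f, g, h, i}.
That set has 7 states.

7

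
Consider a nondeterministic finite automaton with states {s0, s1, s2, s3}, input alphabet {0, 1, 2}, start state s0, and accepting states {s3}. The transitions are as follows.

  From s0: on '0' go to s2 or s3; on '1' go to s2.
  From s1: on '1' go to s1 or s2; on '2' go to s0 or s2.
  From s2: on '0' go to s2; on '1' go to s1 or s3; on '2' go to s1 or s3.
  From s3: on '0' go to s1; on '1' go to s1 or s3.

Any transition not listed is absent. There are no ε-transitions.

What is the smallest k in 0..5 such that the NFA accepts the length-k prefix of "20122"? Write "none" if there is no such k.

Start in {s0}.
Read '2': s0→∅; now ∅.
The set is empty and remains empty for the remaining 4 symbols.
No reachable set along the way intersects F.

none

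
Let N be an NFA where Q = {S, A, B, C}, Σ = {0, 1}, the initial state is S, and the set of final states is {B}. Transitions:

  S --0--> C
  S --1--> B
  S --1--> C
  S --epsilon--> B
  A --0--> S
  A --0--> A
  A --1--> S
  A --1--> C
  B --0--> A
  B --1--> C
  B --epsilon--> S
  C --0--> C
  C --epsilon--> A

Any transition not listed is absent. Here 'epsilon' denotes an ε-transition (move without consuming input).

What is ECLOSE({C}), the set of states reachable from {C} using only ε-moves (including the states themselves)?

{A, C}

Begin with {C}.
ε-move C → A; add A.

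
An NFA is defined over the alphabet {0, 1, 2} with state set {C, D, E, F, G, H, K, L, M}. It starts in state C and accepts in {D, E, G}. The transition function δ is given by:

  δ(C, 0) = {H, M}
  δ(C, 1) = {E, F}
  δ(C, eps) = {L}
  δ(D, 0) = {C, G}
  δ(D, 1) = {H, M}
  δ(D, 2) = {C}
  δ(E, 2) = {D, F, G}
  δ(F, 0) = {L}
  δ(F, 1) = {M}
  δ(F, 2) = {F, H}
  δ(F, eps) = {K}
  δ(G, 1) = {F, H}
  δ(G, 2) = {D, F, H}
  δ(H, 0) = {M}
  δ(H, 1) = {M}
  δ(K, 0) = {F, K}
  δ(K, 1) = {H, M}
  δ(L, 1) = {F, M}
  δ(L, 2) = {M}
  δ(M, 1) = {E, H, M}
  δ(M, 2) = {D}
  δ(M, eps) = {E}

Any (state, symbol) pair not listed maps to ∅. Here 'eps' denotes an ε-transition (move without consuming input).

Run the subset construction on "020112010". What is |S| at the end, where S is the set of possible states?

5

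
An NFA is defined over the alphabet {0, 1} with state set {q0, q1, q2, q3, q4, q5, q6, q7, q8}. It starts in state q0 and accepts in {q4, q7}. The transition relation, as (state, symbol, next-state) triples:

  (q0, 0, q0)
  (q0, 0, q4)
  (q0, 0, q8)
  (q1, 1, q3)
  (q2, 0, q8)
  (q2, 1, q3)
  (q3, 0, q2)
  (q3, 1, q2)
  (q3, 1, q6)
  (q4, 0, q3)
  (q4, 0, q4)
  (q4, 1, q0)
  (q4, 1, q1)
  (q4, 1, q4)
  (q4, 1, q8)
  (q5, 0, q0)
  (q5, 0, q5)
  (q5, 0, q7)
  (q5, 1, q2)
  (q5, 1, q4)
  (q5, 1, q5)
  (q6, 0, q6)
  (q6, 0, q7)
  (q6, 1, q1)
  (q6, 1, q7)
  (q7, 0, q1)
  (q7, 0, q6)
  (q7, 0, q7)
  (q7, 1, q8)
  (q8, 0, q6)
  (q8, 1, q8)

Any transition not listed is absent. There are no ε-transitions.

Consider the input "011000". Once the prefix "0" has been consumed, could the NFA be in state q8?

Start in {q0}.
Read '0': {q0} → {q0, q4, q8}.
State q8 is in {q0, q4, q8}.

Yes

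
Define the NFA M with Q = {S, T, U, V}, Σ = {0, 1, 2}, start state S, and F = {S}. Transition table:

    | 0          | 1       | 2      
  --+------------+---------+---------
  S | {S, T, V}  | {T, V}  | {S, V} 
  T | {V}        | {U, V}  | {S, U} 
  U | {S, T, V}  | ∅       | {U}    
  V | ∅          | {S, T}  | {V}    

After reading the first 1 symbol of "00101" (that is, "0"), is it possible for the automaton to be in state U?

Start in {S}.
Read '0': S→{S, T, V}; now {S, T, V}.
State U is not in {S, T, V}.

No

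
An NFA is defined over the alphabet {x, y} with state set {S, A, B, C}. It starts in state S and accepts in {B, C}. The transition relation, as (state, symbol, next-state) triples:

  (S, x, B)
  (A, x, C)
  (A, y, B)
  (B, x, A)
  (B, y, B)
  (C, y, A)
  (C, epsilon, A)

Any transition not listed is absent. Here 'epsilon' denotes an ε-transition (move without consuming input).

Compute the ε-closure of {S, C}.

{S, A, C}

Begin with {S, C}.
ε-move C → A; add A.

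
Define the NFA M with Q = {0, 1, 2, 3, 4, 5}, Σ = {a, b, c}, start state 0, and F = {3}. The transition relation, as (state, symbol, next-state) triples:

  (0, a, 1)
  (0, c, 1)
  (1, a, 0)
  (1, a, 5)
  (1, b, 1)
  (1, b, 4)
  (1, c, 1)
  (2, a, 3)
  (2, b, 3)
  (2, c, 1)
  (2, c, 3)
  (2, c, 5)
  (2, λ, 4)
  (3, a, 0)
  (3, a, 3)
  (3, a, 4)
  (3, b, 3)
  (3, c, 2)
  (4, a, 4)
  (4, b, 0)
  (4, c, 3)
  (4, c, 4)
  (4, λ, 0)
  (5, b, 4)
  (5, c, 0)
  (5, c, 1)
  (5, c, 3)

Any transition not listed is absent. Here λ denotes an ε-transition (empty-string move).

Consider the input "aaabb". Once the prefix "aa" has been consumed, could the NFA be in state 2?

No

Start in {0}.
Read 'a': {0} → {1}.
Read 'a': {1} → {0, 5}.
State 2 is not in {0, 5}.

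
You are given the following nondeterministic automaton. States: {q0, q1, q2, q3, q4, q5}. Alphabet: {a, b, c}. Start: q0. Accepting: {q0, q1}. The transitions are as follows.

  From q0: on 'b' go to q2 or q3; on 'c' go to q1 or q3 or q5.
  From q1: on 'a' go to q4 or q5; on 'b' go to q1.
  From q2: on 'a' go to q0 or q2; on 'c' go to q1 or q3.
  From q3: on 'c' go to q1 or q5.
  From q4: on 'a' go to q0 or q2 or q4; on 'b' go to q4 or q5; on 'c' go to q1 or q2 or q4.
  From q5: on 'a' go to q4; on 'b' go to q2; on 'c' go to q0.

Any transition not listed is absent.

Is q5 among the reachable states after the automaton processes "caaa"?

Start in {q0}.
Read 'c': q0→{q1, q3, q5}; now {q1, q3, q5}.
Read 'a': q1→{q4, q5}, q3→∅, q5→{q4}; now {q4, q5}.
Read 'a': q4→{q0, q2, q4}, q5→{q4}; now {q0, q2, q4}.
Read 'a': q0→∅, q2→{q0, q2}, q4→{q0, q2, q4}; now {q0, q2, q4}.
State q5 is not in {q0, q2, q4}.

No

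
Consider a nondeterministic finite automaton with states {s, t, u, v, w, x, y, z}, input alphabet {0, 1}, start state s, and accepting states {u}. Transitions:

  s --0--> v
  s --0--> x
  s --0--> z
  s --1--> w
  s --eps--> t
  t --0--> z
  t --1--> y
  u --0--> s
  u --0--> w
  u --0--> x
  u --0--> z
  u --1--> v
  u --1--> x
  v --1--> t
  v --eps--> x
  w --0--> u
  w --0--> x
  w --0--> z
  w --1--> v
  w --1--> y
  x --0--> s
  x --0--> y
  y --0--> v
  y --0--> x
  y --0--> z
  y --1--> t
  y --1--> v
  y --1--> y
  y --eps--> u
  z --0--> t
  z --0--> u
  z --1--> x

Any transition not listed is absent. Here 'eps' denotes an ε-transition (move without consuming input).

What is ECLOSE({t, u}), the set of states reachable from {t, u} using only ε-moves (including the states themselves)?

Begin with {t, u}.
No ε-moves leave this set, so the closure equals the set itself.

{t, u}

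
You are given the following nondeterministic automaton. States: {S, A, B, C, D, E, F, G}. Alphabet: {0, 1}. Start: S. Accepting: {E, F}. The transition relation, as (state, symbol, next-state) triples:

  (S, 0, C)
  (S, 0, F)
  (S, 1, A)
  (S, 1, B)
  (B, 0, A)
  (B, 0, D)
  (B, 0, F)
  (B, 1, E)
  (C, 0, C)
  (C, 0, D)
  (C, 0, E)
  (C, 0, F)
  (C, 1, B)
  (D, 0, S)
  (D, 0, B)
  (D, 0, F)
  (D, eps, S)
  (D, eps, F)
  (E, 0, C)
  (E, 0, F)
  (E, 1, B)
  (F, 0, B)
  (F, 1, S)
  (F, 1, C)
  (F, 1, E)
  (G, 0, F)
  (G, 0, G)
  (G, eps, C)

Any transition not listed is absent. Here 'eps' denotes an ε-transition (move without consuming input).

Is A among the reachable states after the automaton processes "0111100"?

Start in {S}.
Read '0': S→{C, F}; now {C, F}.
Read '1': C→{B}, F→{S, C, E}; now {S, B, C, E}.
Read '1': S→{A, B}, B→{E}, C→{B}, E→{B}; now {A, B, E}.
Read '1': A→∅, B→{E}, E→{B}; now {B, E}.
Read '1': B→{E}, E→{B}; now {B, E}.
Read '0': B→{A, D, F}, E→{C, F}; union {A, C, D, F}; ε-closure = {S, A, C, D, F}.
Read '0': S→{C, F}, A→∅, C→{C, D, E, F}, D→{S, B, F}, F→{B}; now {S, B, C, D, E, F}.
State A is not in {S, B, C, D, E, F}.

No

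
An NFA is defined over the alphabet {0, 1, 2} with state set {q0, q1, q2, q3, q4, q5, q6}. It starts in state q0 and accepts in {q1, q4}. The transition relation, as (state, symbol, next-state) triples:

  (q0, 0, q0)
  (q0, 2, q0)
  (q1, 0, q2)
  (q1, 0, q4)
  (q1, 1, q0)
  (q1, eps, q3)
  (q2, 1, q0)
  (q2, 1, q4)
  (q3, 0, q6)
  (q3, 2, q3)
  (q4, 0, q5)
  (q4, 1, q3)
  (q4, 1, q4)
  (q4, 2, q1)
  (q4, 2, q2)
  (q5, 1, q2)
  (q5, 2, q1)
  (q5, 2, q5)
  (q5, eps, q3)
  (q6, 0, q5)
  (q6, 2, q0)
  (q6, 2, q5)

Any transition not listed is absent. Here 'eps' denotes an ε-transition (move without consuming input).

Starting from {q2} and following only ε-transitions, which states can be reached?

{q2}

Begin with {q2}.
No ε-moves leave this set, so the closure equals the set itself.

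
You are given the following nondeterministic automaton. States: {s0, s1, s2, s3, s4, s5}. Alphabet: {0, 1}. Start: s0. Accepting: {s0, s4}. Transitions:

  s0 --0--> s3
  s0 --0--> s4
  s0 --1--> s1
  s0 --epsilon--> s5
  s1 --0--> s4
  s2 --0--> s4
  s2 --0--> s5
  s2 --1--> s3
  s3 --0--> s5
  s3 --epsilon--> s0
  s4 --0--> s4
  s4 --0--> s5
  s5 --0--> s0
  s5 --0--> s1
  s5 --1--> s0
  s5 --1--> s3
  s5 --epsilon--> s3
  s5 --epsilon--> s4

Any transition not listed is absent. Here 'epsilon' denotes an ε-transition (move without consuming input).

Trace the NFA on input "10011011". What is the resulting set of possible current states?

Start: ε-closure({s0}) = {s0, s3, s4, s5}.
Read '1': {s0, s3, s4, s5} → {s0, s1, s3, s4, s5}.
Read '0': {s0, s1, s3, s4, s5} → {s0, s1, s3, s4, s5}.
Read '0': {s0, s1, s3, s4, s5} → {s0, s1, s3, s4, s5}.
Read '1': {s0, s1, s3, s4, s5} → {s0, s1, s3, s4, s5}.
Read '1': {s0, s1, s3, s4, s5} → {s0, s1, s3, s4, s5}.
Read '0': {s0, s1, s3, s4, s5} → {s0, s1, s3, s4, s5}.
Read '1': {s0, s1, s3, s4, s5} → {s0, s1, s3, s4, s5}.
Read '1': {s0, s1, s3, s4, s5} → {s0, s1, s3, s4, s5}.

{s0, s1, s3, s4, s5}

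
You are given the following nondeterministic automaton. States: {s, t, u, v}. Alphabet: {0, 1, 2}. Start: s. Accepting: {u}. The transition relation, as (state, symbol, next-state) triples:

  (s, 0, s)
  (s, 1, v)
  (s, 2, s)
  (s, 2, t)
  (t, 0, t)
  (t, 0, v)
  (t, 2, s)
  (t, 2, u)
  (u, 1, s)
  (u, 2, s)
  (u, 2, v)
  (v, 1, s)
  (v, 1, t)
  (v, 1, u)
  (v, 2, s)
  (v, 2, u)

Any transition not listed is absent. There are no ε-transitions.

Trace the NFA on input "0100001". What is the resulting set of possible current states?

Start in {s}.
Read '0': s→{s}; now {s}.
Read '1': s→{v}; now {v}.
Read '0': v→∅; now ∅.
The set is empty and remains empty for the remaining 4 symbols.

∅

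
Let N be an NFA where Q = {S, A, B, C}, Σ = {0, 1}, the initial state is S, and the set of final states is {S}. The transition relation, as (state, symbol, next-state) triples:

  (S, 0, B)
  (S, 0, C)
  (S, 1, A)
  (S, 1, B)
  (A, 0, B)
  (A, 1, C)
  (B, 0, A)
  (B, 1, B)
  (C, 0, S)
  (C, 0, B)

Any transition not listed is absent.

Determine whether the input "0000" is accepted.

Yes

Start in {S}.
Read '0': {S} → {B, C}.
Read '0': {B, C} → {S, A, B}.
Read '0': {S, A, B} → {A, B, C}.
Read '0': {A, B, C} → {S, A, B}.
The final set {S, A, B} contains the accepting state S.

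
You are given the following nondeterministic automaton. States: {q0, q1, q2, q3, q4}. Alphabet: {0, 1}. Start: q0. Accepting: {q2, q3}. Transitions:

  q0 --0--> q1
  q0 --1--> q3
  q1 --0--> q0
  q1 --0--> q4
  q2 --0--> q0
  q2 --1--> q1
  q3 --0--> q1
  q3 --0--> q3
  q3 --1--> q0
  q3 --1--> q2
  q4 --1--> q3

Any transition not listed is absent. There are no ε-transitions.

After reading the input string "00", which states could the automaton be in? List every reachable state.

{q0, q4}

Start in {q0}.
Read '0': q0→{q1}; now {q1}.
Read '0': q1→{q0, q4}; now {q0, q4}.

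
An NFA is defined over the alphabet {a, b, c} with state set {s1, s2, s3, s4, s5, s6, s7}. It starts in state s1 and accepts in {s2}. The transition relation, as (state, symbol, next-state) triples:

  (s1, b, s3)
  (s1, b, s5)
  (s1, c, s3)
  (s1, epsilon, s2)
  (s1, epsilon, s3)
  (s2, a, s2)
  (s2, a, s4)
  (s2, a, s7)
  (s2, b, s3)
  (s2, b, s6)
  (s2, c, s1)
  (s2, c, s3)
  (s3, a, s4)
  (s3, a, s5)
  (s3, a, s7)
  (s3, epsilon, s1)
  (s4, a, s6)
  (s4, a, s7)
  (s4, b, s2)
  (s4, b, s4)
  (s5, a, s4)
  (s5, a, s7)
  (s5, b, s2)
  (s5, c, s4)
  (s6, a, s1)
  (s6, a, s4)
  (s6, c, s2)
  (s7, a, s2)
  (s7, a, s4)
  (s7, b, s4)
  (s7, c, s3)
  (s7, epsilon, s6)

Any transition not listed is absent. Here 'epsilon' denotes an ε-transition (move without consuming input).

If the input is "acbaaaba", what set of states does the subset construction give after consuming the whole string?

Start: ε-closure({s1}) = {s1, s2, s3}.
Read 'a': s1→∅, s2→{s2, s4, s7}, s3→{s4, s5, s7}; union {s2, s4, s5, s7}; ε-closure = {s2, s4, s5, s6, s7}.
Read 'c': s2→{s1, s3}, s4→∅, s5→{s4}, s6→{s2}, s7→{s3}; now {s1, s2, s3, s4}.
Read 'b': s1→{s3, s5}, s2→{s3, s6}, s3→∅, s4→{s2, s4}; union {s2, s3, s4, s5, s6}; ε-closure = {s1, s2, s3, s4, s5, s6}.
Read 'a': s1→∅, s2→{s2, s4, s7}, s3→{s4, s5, s7}, s4→{s6, s7}, s5→{s4, s7}, s6→{s1, s4}; union {s1, s2, s4, s5, s6, s7}; ε-closure = {s1, s2, s3, s4, s5, s6, s7}.
Read 'a': s1→∅, s2→{s2, s4, s7}, s3→{s4, s5, s7}, s4→{s6, s7}, s5→{s4, s7}, s6→{s1, s4}, s7→{s2, s4}; union {s1, s2, s4, s5, s6, s7}; ε-closure = {s1, s2, s3, s4, s5, s6, s7}.
Read 'a': s1→∅, s2→{s2, s4, s7}, s3→{s4, s5, s7}, s4→{s6, s7}, s5→{s4, s7}, s6→{s1, s4}, s7→{s2, s4}; union {s1, s2, s4, s5, s6, s7}; ε-closure = {s1, s2, s3, s4, s5, s6, s7}.
Read 'b': s1→{s3, s5}, s2→{s3, s6}, s3→∅, s4→{s2, s4}, s5→{s2}, s6→∅, s7→{s4}; union {s2, s3, s4, s5, s6}; ε-closure = {s1, s2, s3, s4, s5, s6}.
Read 'a': s1→∅, s2→{s2, s4, s7}, s3→{s4, s5, s7}, s4→{s6, s7}, s5→{s4, s7}, s6→{s1, s4}; union {s1, s2, s4, s5, s6, s7}; ε-closure = {s1, s2, s3, s4, s5, s6, s7}.

{s1, s2, s3, s4, s5, s6, s7}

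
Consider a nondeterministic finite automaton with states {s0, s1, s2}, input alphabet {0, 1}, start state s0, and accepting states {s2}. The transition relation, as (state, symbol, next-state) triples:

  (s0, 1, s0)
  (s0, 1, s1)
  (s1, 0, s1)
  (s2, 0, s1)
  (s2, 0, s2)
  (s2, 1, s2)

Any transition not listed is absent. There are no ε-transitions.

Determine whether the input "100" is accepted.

No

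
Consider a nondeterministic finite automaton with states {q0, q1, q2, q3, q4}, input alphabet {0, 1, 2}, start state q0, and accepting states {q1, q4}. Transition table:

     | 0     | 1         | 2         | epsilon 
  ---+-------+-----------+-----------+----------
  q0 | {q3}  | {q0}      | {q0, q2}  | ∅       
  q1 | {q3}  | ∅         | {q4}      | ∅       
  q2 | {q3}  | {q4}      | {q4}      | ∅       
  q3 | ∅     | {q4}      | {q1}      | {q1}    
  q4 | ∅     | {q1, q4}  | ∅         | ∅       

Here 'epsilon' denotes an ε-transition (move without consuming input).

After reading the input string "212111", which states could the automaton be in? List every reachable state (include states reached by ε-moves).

Start in {q0}.
Read '2': {q0} → {q0, q2}.
Read '1': {q0, q2} → {q0, q4}.
Read '2': {q0, q4} → {q0, q2}.
Read '1': {q0, q2} → {q0, q4}.
Read '1': {q0, q4} → {q0, q1, q4}.
Read '1': {q0, q1, q4} → {q0, q1, q4}.

{q0, q1, q4}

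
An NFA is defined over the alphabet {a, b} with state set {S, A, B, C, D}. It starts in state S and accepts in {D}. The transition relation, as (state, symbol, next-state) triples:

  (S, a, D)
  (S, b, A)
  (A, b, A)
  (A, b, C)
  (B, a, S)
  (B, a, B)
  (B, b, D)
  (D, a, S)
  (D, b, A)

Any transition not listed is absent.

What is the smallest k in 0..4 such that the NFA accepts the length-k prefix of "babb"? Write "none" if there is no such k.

none

Start in {S}.
Read 'b': {S} → {A}.
Read 'a': {A} → ∅.
The set is empty and remains empty for the remaining 2 symbols.
No reachable set along the way intersects F.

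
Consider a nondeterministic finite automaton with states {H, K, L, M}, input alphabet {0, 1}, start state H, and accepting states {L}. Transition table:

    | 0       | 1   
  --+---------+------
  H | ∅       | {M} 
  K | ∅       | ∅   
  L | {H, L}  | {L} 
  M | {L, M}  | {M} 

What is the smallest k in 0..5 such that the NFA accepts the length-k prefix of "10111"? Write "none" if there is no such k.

Start in {H}.
Read '1': H→{M}; now {M}.
Read '0': M→{L, M}; now {L, M}.
None of the earlier sets intersect F, but {L, M} does.

2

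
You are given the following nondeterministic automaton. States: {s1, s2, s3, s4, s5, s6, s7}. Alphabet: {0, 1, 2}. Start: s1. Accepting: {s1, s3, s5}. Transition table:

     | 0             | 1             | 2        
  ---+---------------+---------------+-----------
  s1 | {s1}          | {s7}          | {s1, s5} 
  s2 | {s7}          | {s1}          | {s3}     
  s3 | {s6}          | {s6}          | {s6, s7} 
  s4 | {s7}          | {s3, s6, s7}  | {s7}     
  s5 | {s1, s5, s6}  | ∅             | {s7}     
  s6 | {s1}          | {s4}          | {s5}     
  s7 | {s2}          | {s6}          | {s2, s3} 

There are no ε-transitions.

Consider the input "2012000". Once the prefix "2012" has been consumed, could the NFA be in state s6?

Start in {s1}.
Read '2': s1→{s1, s5}; now {s1, s5}.
Read '0': s1→{s1}, s5→{s1, s5, s6}; now {s1, s5, s6}.
Read '1': s1→{s7}, s5→∅, s6→{s4}; now {s4, s7}.
Read '2': s4→{s7}, s7→{s2, s3}; now {s2, s3, s7}.
State s6 is not in {s2, s3, s7}.

No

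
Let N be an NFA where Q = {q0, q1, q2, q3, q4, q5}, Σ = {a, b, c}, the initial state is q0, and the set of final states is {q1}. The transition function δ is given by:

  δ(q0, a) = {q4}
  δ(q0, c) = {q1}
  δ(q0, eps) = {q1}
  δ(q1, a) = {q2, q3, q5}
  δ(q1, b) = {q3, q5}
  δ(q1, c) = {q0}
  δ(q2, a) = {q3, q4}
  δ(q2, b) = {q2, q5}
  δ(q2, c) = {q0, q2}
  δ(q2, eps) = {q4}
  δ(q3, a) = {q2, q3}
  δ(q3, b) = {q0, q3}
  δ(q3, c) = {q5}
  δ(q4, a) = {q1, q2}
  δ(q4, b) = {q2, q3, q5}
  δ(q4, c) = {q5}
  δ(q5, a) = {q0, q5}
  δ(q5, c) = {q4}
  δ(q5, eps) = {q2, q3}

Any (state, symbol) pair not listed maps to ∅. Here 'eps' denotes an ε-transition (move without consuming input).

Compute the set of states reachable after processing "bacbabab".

{q0, q1, q2, q3, q4, q5}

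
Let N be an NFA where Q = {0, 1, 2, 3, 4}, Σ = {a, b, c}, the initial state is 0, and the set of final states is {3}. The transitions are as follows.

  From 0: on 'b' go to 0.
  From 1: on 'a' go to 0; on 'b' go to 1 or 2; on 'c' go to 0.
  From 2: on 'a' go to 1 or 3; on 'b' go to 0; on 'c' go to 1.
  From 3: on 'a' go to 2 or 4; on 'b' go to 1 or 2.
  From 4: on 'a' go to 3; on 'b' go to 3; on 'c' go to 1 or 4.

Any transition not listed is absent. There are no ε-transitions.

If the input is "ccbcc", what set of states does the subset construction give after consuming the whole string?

∅

Start in {0}.
Read 'c': 0→∅; now ∅.
The set is empty and remains empty for the remaining 4 symbols.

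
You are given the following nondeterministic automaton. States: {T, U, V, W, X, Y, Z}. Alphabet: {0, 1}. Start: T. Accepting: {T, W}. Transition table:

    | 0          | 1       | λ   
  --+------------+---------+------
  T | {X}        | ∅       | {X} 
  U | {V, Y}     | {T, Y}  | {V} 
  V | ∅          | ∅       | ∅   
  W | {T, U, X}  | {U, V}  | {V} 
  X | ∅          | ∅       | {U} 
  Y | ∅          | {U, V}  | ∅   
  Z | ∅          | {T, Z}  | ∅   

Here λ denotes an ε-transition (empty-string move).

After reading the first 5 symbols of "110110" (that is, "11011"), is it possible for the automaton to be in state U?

Start: ε-closure({T}) = {T, U, V, X}.
Read '1': T→∅, U→{T, Y}, V→∅, X→∅; union {T, Y}; ε-closure = {T, U, V, X, Y}.
Read '1': T→∅, U→{T, Y}, V→∅, X→∅, Y→{U, V}; union {T, U, V, Y}; ε-closure = {T, U, V, X, Y}.
Read '0': T→{X}, U→{V, Y}, V→∅, X→∅, Y→∅; union {V, X, Y}; ε-closure = {U, V, X, Y}.
Read '1': U→{T, Y}, V→∅, X→∅, Y→{U, V}; union {T, U, V, Y}; ε-closure = {T, U, V, X, Y}.
Read '1': T→∅, U→{T, Y}, V→∅, X→∅, Y→{U, V}; union {T, U, V, Y}; ε-closure = {T, U, V, X, Y}.
State U is in {T, U, V, X, Y}.

Yes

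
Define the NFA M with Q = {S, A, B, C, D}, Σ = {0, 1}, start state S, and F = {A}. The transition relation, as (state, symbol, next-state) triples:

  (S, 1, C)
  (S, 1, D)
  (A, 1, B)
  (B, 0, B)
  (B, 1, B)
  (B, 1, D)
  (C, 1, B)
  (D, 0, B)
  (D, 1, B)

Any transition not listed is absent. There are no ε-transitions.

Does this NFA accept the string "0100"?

Start in {S}.
Read '0': S→∅; now ∅.
The set is empty and remains empty for the remaining 3 symbols.
The final set ∅ contains no accepting state.

No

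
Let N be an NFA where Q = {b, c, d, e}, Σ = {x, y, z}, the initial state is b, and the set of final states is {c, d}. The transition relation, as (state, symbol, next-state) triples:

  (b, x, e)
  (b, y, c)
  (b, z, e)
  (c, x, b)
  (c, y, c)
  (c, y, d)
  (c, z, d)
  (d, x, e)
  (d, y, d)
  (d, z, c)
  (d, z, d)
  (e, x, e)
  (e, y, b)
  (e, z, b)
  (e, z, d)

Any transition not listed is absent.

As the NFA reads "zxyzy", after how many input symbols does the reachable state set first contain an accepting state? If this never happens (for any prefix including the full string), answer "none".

Start in {b}.
Read 'z': b→{e}; now {e}.
Read 'x': e→{e}; now {e}.
Read 'y': e→{b}; now {b}.
Read 'z': b→{e}; now {e}.
Read 'y': e→{b}; now {b}.
No reachable set along the way intersects F.

none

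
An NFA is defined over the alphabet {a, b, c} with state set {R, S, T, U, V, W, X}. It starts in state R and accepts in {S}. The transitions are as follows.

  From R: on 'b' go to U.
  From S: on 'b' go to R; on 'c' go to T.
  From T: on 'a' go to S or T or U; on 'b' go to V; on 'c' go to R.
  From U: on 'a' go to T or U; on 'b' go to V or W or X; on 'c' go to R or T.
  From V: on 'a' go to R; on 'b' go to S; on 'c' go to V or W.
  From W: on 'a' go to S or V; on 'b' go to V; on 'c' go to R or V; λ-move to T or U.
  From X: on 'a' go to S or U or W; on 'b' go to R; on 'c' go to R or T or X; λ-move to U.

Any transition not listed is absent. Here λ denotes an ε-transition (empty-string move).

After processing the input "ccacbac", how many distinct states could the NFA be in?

0

Start in {R}.
Read 'c': R→∅; now ∅.
The set is empty and remains empty for the remaining 6 symbols.
That set has 0 states.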